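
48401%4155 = 2696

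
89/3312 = 89/3312 =0.03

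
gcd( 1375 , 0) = 1375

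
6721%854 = 743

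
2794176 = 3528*792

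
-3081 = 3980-7061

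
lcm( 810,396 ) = 17820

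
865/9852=865/9852= 0.09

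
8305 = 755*11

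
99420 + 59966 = 159386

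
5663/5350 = 5663/5350 = 1.06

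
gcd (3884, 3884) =3884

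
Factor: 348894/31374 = 13^1*71^1 * 83^( - 1 ) = 923/83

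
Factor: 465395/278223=3^( - 1 )*5^1*7^1*11^ (  -  1)*8431^( - 1 )*13297^1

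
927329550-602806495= 324523055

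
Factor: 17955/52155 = 3^1*7^1*61^( - 1 )  =  21/61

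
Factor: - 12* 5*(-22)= 1320 = 2^3*3^1*5^1*11^1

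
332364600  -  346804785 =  - 14440185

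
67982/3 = 22660 + 2/3 = 22660.67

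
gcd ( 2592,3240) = 648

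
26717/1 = 26717 = 26717.00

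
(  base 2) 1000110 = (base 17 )42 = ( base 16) 46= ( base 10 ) 70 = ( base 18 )3g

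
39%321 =39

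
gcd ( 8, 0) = 8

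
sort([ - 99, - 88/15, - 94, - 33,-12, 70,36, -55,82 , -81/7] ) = [ - 99, - 94, - 55 , - 33, - 12, - 81/7, - 88/15,36,70, 82]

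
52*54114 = 2813928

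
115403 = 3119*37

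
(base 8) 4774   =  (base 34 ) 276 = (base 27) 3di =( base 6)15500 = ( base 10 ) 2556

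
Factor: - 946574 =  - 2^1*473287^1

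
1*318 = 318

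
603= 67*9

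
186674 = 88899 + 97775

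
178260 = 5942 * 30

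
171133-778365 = - 607232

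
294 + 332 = 626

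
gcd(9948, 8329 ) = 1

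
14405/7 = 2057 + 6/7 = 2057.86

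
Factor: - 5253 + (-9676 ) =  - 14929 = -14929^1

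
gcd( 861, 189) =21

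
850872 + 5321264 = 6172136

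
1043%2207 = 1043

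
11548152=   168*68739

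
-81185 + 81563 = 378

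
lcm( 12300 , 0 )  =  0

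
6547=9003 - 2456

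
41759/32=1304 + 31/32 = 1304.97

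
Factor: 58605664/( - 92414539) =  - 2^5*7^( - 2) * 13^1*17^1*8287^1 *1886011^( - 1 )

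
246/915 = 82/305 = 0.27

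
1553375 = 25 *62135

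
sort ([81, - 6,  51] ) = [ -6,  51, 81] 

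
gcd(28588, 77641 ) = 1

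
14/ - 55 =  - 14/55 = - 0.25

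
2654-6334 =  - 3680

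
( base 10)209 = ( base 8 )321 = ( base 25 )89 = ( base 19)B0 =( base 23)92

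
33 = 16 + 17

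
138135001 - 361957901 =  - 223822900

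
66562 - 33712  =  32850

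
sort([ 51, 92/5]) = [92/5,51]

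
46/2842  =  23/1421 = 0.02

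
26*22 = 572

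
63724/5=12744  +  4/5 = 12744.80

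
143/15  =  143/15 = 9.53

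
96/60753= 32/20251 = 0.00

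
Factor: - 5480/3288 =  - 3^( - 1)*5^1 = -  5/3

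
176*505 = 88880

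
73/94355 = 73/94355 = 0.00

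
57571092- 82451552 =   -  24880460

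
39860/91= 438 + 2/91 = 438.02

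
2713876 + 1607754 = 4321630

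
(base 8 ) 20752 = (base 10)8682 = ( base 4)2013222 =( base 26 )clo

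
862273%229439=173956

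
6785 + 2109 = 8894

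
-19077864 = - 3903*4888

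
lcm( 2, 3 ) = 6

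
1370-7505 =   -  6135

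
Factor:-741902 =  - 2^1*7^1 * 197^1*269^1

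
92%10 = 2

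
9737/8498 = 1391/1214 = 1.15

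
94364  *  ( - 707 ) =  - 66715348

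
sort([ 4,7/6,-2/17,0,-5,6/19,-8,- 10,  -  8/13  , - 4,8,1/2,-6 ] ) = [ - 10, - 8,-6,-5, - 4,-8/13,-2/17,0,6/19, 1/2, 7/6  ,  4,8 ] 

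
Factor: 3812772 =2^2*3^1*317731^1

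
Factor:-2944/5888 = -2^( - 1) = -1/2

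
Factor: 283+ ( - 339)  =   - 2^3*7^1=- 56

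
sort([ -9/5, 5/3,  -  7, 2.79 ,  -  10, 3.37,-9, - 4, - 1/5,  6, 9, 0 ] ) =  [-10,-9,-7,-4, -9/5, - 1/5, 0, 5/3,2.79,3.37 , 6,9 ] 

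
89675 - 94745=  - 5070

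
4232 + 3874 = 8106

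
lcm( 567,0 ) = 0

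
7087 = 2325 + 4762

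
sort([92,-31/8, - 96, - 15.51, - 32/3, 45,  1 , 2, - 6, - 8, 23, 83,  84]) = [ - 96, -15.51, - 32/3, - 8, - 6, - 31/8,1, 2,23, 45,83, 84, 92]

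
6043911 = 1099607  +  4944304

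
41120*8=328960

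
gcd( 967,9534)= 1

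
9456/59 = 160+ 16/59 = 160.27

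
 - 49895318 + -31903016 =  - 81798334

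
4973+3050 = 8023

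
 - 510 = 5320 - 5830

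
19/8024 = 19/8024 = 0.00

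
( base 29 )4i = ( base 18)78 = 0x86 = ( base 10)134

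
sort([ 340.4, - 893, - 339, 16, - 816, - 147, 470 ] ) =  [-893, - 816, - 339, - 147, 16,340.4,  470]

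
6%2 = 0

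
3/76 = 3/76 = 0.04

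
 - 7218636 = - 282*25598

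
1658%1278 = 380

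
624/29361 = 208/9787 = 0.02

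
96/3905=96/3905= 0.02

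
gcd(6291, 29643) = 3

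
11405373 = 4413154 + 6992219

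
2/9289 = 2/9289 =0.00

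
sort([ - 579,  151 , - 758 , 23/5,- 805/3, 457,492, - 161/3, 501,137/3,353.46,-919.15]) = [  -  919.15 , - 758, - 579,  -  805/3,- 161/3 , 23/5, 137/3, 151,353.46, 457 , 492, 501] 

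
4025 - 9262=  - 5237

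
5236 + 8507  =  13743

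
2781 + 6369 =9150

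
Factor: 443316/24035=2^2*3^1*5^( - 1)*11^(-1 )*19^(-1)*23^ ( - 1 )*36943^1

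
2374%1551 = 823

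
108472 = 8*13559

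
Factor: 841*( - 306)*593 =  - 2^1*3^2* 17^1*29^2 * 593^1 = - 152606178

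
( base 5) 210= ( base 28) 1r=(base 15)3a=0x37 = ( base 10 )55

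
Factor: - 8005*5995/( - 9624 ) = 2^( - 3)*3^( - 1)*5^2*11^1*109^1*401^ (-1)*1601^1 = 47989975/9624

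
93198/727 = 128+142/727 = 128.20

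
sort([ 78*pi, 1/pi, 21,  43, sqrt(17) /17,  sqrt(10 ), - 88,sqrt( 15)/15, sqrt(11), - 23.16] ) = [ - 88, - 23.16, sqrt(17)/17, sqrt(15)/15,1/pi, sqrt(10),sqrt( 11), 21,  43, 78*pi ] 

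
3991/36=3991/36 =110.86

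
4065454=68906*59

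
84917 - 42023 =42894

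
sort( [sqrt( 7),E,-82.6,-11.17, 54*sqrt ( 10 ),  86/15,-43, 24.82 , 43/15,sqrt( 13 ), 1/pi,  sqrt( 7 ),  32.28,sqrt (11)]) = [ - 82.6, - 43,-11.17, 1/pi , sqrt ( 7),sqrt( 7),E , 43/15,sqrt( 11),sqrt( 13 ),86/15, 24.82, 32.28, 54*sqrt ( 10 ) ]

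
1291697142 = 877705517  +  413991625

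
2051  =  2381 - 330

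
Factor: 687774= 2^1* 3^1*79^1*1451^1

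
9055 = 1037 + 8018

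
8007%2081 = 1764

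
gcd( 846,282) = 282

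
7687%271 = 99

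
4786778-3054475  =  1732303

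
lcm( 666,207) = 15318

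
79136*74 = 5856064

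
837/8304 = 279/2768 =0.10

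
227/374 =227/374 = 0.61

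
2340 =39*60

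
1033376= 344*3004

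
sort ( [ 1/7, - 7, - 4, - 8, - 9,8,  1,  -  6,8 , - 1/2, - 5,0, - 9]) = [- 9, - 9, - 8, - 7, - 6,-5, - 4,-1/2,0, 1/7,1, 8,8] 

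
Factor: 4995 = 3^3*5^1*37^1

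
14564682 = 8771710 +5792972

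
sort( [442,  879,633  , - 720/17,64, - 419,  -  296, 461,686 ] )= [ - 419,-296, - 720/17 , 64,442,461,633 , 686 , 879 ] 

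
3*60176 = 180528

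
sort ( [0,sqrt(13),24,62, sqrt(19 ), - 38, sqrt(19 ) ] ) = [ - 38,0, sqrt( 13),sqrt( 19 ),  sqrt( 19 ),24, 62] 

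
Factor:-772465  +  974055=201590 = 2^1*5^1 * 19^1*1061^1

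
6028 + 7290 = 13318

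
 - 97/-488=97/488 = 0.20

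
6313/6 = 1052 + 1/6 =1052.17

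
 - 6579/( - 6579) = 1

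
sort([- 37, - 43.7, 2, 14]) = [ - 43.7,-37, 2, 14 ]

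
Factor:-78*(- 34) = 2^2 * 3^1*13^1*17^1 = 2652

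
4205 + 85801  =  90006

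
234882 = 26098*9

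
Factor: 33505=5^1*6701^1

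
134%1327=134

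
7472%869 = 520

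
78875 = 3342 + 75533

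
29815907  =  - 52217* (- 571)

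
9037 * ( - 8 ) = -72296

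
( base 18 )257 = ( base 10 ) 745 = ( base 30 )op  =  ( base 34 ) LV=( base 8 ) 1351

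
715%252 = 211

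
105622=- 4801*( - 22 )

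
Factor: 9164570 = 2^1*5^1*916457^1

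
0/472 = 0 = 0.00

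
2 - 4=-2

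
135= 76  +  59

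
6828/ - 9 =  - 759 + 1/3=- 758.67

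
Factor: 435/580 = 3/4 = 2^ ( - 2)*3^1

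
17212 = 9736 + 7476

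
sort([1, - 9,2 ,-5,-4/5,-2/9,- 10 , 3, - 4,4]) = [-10, - 9,-5 ,- 4, - 4/5,-2/9,1,2,3, 4]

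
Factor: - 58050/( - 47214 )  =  3^1*5^2*61^(-1) = 75/61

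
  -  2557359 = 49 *( -52191 ) 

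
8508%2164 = 2016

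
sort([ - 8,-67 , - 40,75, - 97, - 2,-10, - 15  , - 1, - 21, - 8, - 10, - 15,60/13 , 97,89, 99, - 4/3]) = [ - 97,-67, - 40, - 21 , - 15,-15, - 10, - 10, - 8, - 8, - 2, - 4/3, - 1,60/13,75,89,97,99 ]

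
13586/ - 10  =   - 1359  +  2/5 = - 1358.60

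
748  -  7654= - 6906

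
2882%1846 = 1036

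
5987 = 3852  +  2135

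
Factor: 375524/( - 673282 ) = - 187762/336641 = - 2^1 *227^( - 1)*269^1* 349^1*1483^( - 1 ) 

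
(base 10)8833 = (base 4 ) 2022001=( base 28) B7D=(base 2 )10001010000001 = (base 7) 34516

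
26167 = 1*26167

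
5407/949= 5 + 662/949 =5.70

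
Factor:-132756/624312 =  - 37/174 = -2^( - 1 )*3^( - 1)*29^(-1)* 37^1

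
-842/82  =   - 11 + 30/41 = - 10.27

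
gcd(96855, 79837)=1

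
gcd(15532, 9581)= 11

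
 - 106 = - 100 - 6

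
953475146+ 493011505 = 1446486651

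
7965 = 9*885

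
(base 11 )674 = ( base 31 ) Q1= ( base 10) 807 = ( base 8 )1447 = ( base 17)2D8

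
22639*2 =45278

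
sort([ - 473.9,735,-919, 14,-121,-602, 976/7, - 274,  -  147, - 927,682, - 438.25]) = [ - 927, - 919,- 602, - 473.9,  -  438.25,-274,-147,  -  121,14, 976/7,682,735]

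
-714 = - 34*21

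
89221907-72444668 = 16777239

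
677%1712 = 677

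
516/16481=516/16481 = 0.03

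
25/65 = 5/13 = 0.38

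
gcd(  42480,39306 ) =6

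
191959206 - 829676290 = - 637717084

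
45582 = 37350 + 8232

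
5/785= 1/157 = 0.01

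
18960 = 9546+9414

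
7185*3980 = 28596300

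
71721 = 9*7969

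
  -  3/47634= - 1/15878 = - 0.00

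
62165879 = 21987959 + 40177920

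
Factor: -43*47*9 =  - 18189 = - 3^2 * 43^1*47^1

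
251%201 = 50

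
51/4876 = 51/4876 = 0.01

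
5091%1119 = 615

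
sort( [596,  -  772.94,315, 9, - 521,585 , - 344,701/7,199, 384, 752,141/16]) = [ - 772.94,-521, - 344, 141/16, 9,  701/7,199 , 315, 384,585, 596,752 ]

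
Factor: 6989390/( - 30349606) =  - 3494695/15174803 = -5^1 * 7^ ( - 1) * 698939^1 * 2167829^(  -  1) 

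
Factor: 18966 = 2^1*3^1*29^1 * 109^1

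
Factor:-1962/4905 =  - 2^1*5^ ( - 1) = - 2/5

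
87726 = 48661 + 39065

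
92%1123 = 92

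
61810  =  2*30905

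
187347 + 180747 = 368094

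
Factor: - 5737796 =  - 2^2*569^1*2521^1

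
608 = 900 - 292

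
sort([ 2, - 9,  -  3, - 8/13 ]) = [ - 9,-3,  -  8/13 , 2 ]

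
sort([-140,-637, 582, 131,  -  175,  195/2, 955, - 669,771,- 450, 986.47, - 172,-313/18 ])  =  [ - 669, - 637,-450,-175, - 172, - 140,- 313/18,195/2,131, 582,771,955,986.47 ] 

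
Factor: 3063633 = 3^1*101^1*10111^1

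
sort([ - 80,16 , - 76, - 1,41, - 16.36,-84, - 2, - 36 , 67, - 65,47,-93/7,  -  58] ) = [ - 84 , - 80, - 76,- 65,-58, - 36,  -  16.36 , - 93/7, - 2, - 1,16,41 , 47, 67]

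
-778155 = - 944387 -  - 166232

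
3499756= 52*67303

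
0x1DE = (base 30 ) FS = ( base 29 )GE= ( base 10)478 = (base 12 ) 33A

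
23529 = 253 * 93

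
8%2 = 0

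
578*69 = 39882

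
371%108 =47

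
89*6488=577432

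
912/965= 912/965 = 0.95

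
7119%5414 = 1705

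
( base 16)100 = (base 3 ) 100111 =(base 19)D9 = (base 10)256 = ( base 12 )194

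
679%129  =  34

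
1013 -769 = 244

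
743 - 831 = - 88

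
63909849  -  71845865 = -7936016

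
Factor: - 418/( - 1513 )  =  2^1*11^1*17^ (  -  1)*19^1*89^( - 1)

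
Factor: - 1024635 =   -  3^1*5^1 * 83^1*823^1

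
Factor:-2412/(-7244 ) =3^2 *67^1*1811^( - 1 ) = 603/1811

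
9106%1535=1431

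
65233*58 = 3783514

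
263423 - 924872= -661449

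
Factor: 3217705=5^1*  37^1 * 17393^1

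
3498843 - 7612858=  - 4114015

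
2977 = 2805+172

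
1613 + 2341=3954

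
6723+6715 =13438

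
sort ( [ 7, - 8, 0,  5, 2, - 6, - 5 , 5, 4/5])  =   [ - 8,-6, - 5, 0, 4/5, 2,  5, 5, 7]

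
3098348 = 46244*67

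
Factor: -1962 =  - 2^1*3^2 * 109^1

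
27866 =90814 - 62948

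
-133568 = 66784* ( - 2) 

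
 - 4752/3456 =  - 11/8  =  - 1.38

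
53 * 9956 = 527668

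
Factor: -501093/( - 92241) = 201/37  =  3^1*37^( - 1)*67^1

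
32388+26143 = 58531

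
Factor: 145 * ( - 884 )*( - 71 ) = 2^2*5^1 * 13^1*17^1*29^1*71^1= 9100780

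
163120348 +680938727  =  844059075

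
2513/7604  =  2513/7604= 0.33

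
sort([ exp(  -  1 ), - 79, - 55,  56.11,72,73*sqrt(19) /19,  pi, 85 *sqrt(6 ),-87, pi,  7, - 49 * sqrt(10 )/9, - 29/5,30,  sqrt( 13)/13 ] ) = [ - 87, - 79, - 55, - 49*sqrt(10)/9, - 29/5,sqrt(13)/13,  exp( -1),pi, pi, 7, 73*sqrt(19) /19, 30,56.11,72,85*sqrt(6 ) ]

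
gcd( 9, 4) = 1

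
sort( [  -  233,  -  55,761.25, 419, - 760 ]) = [-760,  -  233, - 55,419 , 761.25] 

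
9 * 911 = 8199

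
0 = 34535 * 0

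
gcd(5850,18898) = 2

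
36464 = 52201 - 15737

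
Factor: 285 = 3^1*5^1 *19^1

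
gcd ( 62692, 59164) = 28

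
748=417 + 331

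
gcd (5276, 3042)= 2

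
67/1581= 67/1581 = 0.04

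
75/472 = 75/472 = 0.16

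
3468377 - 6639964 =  -3171587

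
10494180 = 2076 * 5055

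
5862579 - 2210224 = 3652355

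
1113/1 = 1113 = 1113.00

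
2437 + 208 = 2645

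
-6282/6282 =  - 1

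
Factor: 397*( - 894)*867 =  - 307713906 = - 2^1* 3^2*17^2*149^1*397^1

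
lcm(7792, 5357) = 85712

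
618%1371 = 618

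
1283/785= 1 + 498/785 = 1.63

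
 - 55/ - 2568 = 55/2568 = 0.02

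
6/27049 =6/27049 = 0.00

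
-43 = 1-44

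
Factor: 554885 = 5^1*110977^1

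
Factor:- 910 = - 2^1*5^1 *7^1*13^1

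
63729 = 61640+2089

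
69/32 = 69/32 = 2.16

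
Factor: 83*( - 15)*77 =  - 3^1*5^1*7^1 * 11^1*83^1 = - 95865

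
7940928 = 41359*192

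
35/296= 35/296=0.12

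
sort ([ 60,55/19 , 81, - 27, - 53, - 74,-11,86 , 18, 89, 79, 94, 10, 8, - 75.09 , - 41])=[ - 75.09, - 74, - 53, - 41, - 27,-11,55/19,8,10, 18, 60,79, 81, 86,  89, 94] 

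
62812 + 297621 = 360433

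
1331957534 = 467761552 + 864195982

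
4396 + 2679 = 7075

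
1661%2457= 1661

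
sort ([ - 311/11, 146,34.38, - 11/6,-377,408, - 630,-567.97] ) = [ - 630, - 567.97, - 377, - 311/11, - 11/6,34.38, 146,408] 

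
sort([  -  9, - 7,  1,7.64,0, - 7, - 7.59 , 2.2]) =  [ - 9,- 7.59,  -  7, -7,0,1,2.2 , 7.64]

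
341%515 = 341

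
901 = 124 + 777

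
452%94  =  76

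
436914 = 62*7047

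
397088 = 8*49636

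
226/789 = 226/789 = 0.29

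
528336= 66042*8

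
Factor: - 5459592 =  - 2^3*3^1  *109^1*2087^1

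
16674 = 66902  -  50228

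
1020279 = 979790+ 40489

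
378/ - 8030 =-189/4015 = - 0.05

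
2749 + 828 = 3577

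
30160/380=1508/19 =79.37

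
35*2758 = 96530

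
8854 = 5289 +3565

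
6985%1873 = 1366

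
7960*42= 334320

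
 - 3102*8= -24816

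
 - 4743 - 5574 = -10317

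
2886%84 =30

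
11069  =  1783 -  - 9286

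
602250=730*825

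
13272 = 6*2212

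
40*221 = 8840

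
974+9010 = 9984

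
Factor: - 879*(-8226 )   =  2^1*3^3*293^1*457^1=7230654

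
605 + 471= 1076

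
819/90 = 9+ 1/10 = 9.10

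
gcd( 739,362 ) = 1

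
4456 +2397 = 6853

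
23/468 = 23/468=0.05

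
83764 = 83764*1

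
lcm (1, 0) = 0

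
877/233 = 877/233=3.76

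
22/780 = 11/390 = 0.03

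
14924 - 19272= - 4348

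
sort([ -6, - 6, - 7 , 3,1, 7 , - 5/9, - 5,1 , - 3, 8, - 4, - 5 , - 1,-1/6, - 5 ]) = [ - 7, - 6, - 6, - 5, - 5, - 5, - 4,-3, - 1, - 5/9, - 1/6, 1, 1, 3 , 7, 8]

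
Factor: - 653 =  - 653^1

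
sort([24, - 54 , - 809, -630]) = [ - 809 , - 630, - 54, 24]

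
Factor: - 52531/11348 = - 2^( - 2)*131^1*401^1*2837^( - 1 )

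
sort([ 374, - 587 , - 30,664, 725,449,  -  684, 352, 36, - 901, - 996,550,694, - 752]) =[ - 996 , - 901, - 752,-684, - 587, - 30, 36  ,  352, 374, 449,  550,664, 694, 725 ]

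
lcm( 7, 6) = 42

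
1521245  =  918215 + 603030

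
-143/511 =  -1 + 368/511=- 0.28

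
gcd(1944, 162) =162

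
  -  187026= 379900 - 566926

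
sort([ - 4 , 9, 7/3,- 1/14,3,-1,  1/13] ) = [ - 4, - 1,- 1/14, 1/13, 7/3, 3, 9]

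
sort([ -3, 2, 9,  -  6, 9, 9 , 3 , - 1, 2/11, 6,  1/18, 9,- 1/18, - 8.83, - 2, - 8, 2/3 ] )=[ - 8.83, - 8, - 6, - 3, - 2, - 1, - 1/18, 1/18, 2/11,2/3, 2,  3, 6, 9, 9, 9, 9]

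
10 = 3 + 7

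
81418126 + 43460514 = 124878640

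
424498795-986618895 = -562120100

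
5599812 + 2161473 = 7761285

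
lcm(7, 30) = 210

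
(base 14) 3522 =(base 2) 10010000011010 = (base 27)CI8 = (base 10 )9242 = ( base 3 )110200022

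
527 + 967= 1494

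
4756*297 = 1412532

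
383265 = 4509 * 85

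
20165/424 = 20165/424 = 47.56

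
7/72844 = 7/72844 = 0.00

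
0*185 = 0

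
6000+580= 6580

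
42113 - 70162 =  -28049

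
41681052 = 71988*579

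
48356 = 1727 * 28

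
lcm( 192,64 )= 192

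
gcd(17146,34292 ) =17146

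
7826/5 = 7826/5 =1565.20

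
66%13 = 1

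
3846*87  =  334602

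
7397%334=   49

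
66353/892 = 66353/892 = 74.39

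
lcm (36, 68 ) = 612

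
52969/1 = 52969  =  52969.00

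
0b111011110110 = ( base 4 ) 323312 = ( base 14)1578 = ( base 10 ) 3830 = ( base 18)BEE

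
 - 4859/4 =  - 1215+ 1/4 = - 1214.75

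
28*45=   1260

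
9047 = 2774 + 6273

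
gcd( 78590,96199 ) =1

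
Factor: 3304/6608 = 1/2 = 2^ (  -  1 )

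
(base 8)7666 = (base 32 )3TM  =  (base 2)111110110110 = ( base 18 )c78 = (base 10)4022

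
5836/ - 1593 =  - 4 + 536/1593 = -  3.66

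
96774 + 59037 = 155811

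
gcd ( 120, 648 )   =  24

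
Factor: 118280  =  2^3*5^1*2957^1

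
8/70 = 4/35=0.11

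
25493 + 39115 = 64608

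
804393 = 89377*9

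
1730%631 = 468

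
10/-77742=-1 + 38866/38871=- 0.00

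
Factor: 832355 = 5^1*166471^1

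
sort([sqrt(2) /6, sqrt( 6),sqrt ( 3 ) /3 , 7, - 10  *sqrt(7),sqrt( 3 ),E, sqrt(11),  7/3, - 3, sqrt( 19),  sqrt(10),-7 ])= [-10*sqrt(7), - 7, - 3,sqrt(2 )/6, sqrt (3)/3,sqrt( 3), 7/3,sqrt ( 6),E,sqrt(10), sqrt( 11), sqrt(19), 7]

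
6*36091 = 216546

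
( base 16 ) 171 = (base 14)1c5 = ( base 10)369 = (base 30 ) C9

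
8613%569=78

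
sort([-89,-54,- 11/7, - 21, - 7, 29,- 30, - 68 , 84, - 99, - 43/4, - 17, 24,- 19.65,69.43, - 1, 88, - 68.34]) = [  -  99,  -  89, - 68.34 ,-68,  -  54, - 30,-21,-19.65, - 17,-43/4, - 7, - 11/7, - 1, 24, 29, 69.43, 84, 88] 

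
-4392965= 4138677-8531642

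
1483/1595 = 1483/1595 = 0.93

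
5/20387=5/20387 = 0.00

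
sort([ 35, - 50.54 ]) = [ - 50.54, 35 ] 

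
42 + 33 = 75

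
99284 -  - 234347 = 333631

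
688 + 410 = 1098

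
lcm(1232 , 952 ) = 20944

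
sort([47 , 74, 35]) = [35, 47, 74]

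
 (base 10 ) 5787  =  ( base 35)4pc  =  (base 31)60L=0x169B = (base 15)1AAC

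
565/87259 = 565/87259 = 0.01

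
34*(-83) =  -2822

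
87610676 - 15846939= 71763737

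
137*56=7672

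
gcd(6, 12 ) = 6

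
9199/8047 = 1+1152/8047 = 1.14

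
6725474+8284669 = 15010143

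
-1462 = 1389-2851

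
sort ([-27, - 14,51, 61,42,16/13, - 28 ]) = [ - 28, - 27, - 14, 16/13,42,51, 61 ]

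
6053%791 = 516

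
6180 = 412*15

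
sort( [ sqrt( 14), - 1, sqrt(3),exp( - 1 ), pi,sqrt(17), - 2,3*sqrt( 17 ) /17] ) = [ - 2,  -  1,exp( - 1 ),3*sqrt(17) /17, sqrt( 3 ),pi,sqrt( 14 ),sqrt(17 ) ] 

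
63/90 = 7/10  =  0.70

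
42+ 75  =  117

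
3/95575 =3/95575= 0.00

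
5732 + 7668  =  13400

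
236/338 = 118/169 = 0.70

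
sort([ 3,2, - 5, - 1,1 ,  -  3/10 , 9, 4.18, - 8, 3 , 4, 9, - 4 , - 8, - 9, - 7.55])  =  [  -  9,  -  8, - 8 ,  -  7.55 ,  -  5,  -  4, - 1 ,  -  3/10,1, 2, 3, 3, 4,4.18,  9, 9 ] 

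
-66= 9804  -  9870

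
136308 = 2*68154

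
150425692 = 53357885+97067807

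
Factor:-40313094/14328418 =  - 20156547/7164209 =- 3^1*13^( - 1) * 373^1*18013^1*551093^ ( - 1)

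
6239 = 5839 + 400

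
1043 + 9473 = 10516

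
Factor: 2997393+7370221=10367614  =  2^1* 1951^1*2657^1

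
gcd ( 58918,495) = 1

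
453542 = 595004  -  141462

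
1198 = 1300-102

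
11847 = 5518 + 6329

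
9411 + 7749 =17160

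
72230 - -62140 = 134370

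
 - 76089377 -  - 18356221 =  - 57733156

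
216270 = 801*270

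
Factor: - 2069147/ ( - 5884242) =2^(- 1)*3^(  -  1 )*7^( - 1)*13^ ( - 2)*41^1*109^1*463^1*829^(  -  1) 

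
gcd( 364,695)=1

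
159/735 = 53/245 = 0.22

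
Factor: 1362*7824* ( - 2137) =-2^5*3^2*163^1*227^1*2137^1 = - 22772487456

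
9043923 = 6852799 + 2191124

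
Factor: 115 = 5^1 * 23^1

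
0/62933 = 0=0.00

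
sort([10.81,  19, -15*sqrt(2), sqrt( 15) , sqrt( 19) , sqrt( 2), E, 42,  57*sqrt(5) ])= [ - 15*sqrt( 2 ), sqrt( 2),E,sqrt(15 ), sqrt(19 ) , 10.81, 19, 42,  57 * sqrt( 5) ] 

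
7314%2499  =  2316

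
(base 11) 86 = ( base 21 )4a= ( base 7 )163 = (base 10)94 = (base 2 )1011110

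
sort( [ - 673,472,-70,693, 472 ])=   [ -673, - 70,472,  472,693 ]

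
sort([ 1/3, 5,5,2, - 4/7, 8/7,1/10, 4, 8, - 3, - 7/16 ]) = [ - 3,-4/7,  -  7/16,1/10,1/3, 8/7,2,4, 5,5, 8]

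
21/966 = 1/46 = 0.02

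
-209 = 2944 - 3153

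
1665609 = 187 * 8907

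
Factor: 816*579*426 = 2^5*3^3*17^1*71^1 * 193^1 = 201269664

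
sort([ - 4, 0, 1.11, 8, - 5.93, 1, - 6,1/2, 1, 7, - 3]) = [ - 6, - 5.93, - 4,-3, 0,1/2, 1, 1, 1.11,  7,8]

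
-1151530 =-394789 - 756741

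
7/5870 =7/5870 = 0.00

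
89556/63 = 1421 + 11/21=1421.52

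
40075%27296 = 12779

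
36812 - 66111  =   - 29299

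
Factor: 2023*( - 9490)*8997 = -2^1*3^1*5^1*7^1 * 13^1*17^2 * 73^1*2999^1 = - 172726835190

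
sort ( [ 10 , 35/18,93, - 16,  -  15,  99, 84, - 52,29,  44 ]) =[ - 52, - 16,-15, 35/18,10,29, 44,84,93,99 ]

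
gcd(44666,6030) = 2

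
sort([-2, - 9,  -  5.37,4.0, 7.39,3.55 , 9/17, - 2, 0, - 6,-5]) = [  -  9, - 6,  -  5.37, - 5,  -  2, - 2 , 0,  9/17,3.55,4.0,7.39]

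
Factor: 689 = 13^1*53^1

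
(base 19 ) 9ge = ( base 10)3567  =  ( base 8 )6757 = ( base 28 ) 4FB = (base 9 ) 4803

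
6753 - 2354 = 4399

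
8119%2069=1912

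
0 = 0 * 96329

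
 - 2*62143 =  - 124286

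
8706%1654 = 436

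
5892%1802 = 486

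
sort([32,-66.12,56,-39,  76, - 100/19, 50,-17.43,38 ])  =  [-66.12, - 39, - 17.43, - 100/19,32 , 38, 50,  56,76] 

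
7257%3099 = 1059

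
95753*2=191506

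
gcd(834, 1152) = 6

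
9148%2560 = 1468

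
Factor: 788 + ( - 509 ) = 279 = 3^2*31^1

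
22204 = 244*91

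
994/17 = 994/17 = 58.47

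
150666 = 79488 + 71178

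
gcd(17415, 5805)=5805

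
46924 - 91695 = -44771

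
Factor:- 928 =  - 2^5*29^1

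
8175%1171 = 1149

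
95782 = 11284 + 84498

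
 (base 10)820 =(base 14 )428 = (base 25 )17K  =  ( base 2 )1100110100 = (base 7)2251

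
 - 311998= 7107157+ - 7419155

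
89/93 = 89/93 =0.96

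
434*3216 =1395744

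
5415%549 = 474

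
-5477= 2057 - 7534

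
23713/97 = 244  +  45/97 = 244.46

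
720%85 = 40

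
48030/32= 1500 + 15/16= 1500.94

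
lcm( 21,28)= 84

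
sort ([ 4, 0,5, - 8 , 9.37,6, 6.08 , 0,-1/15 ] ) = [-8, - 1/15 , 0,0, 4,  5,6, 6.08,9.37 ]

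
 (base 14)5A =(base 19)44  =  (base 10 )80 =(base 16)50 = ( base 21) 3h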